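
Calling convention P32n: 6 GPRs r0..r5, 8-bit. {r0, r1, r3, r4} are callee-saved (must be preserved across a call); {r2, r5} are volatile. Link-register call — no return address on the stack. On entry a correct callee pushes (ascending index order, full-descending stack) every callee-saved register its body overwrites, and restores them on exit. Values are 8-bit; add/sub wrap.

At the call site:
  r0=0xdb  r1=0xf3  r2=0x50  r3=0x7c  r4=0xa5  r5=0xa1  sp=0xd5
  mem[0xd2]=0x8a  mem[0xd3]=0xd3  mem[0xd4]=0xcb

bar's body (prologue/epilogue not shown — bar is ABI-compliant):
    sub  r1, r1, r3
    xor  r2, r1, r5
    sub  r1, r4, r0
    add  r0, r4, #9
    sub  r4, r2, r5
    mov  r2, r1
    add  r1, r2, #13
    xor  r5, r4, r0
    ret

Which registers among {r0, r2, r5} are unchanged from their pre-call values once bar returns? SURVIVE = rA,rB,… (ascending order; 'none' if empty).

SURVIVE = r0

prologue: push r0 → mem[0xd4]=0xdb, sp=0xd4
prologue: push r1 → mem[0xd3]=0xf3, sp=0xd3
prologue: push r4 → mem[0xd2]=0xa5, sp=0xd2
body[0] sub  r1, r1, r3 → r1=0x77
body[1] xor  r2, r1, r5 → r2=0xd6
body[2] sub  r1, r4, r0 → r1=0xca
body[3] add  r0, r4, #9 → r0=0xae
body[4] sub  r4, r2, r5 → r4=0x35
body[5] mov  r2, r1 → r2=0xca
body[6] add  r1, r2, #13 → r1=0xd7
body[7] xor  r5, r4, r0 → r5=0x9b
epilogue: pop r4=0xa5, sp=0xd3
epilogue: pop r1=0xf3, sp=0xd4
epilogue: pop r0=0xdb, sp=0xd5
r0: callee-saved, written=True
r2: caller-saved, written=True
r5: caller-saved, written=True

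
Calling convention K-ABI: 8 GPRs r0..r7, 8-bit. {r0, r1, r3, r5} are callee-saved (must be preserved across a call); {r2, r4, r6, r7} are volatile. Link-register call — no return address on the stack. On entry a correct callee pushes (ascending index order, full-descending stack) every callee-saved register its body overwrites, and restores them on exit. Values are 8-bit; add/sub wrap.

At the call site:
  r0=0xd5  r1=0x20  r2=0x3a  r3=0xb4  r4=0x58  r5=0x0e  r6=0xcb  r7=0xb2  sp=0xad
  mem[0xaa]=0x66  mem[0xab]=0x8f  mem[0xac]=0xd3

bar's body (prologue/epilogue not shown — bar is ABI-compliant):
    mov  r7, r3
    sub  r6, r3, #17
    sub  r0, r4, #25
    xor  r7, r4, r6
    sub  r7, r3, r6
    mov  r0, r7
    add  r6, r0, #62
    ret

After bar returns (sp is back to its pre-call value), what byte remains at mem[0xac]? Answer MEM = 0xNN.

prologue: push r0 → mem[0xac]=0xd5, sp=0xac
body[0] mov  r7, r3 → r7=0xb4
body[1] sub  r6, r3, #17 → r6=0xa3
body[2] sub  r0, r4, #25 → r0=0x3f
body[3] xor  r7, r4, r6 → r7=0xfb
body[4] sub  r7, r3, r6 → r7=0x11
body[5] mov  r0, r7 → r0=0x11
body[6] add  r6, r0, #62 → r6=0x4f
epilogue: pop r0=0xd5, sp=0xad
prologue pushed ['r0'] at ['0xac']

MEM = 0xd5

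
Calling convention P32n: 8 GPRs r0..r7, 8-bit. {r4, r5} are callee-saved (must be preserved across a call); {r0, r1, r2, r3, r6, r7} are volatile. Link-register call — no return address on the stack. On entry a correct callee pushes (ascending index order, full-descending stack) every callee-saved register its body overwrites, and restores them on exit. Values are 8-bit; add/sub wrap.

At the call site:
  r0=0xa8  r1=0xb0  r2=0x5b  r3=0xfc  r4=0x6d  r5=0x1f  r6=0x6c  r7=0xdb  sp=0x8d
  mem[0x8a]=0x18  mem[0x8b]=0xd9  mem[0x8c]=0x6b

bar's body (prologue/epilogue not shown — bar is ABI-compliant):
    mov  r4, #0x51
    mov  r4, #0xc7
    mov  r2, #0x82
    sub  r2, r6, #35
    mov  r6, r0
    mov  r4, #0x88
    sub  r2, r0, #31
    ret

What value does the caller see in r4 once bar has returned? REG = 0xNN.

prologue: push r4 → mem[0x8c]=0x6d, sp=0x8c
body[0] mov  r4, #0x51 → r4=0x51
body[1] mov  r4, #0xc7 → r4=0xc7
body[2] mov  r2, #0x82 → r2=0x82
body[3] sub  r2, r6, #35 → r2=0x49
body[4] mov  r6, r0 → r6=0xa8
body[5] mov  r4, #0x88 → r4=0x88
body[6] sub  r2, r0, #31 → r2=0x89
epilogue: pop r4=0x6d, sp=0x8d
r4 is callee-saved → restored

REG = 0x6d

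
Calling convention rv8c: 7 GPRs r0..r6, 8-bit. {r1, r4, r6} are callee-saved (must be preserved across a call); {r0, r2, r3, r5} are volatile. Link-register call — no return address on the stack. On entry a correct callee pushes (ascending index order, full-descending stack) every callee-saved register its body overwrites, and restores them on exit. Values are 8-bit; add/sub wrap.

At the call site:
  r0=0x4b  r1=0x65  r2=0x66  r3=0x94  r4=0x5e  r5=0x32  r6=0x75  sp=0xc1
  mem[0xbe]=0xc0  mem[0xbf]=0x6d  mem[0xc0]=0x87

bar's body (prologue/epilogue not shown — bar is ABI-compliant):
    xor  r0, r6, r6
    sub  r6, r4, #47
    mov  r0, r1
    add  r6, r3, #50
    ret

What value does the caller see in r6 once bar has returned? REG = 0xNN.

prologue: push r6 -> mem[0xc0]=0x75, sp=0xc0
body[0] xor  r0, r6, r6 -> r0=0x00
body[1] sub  r6, r4, #47 -> r6=0x2f
body[2] mov  r0, r1 -> r0=0x65
body[3] add  r6, r3, #50 -> r6=0xc6
epilogue: pop r6=0x75, sp=0xc1
r6 is callee-saved -> restored

REG = 0x75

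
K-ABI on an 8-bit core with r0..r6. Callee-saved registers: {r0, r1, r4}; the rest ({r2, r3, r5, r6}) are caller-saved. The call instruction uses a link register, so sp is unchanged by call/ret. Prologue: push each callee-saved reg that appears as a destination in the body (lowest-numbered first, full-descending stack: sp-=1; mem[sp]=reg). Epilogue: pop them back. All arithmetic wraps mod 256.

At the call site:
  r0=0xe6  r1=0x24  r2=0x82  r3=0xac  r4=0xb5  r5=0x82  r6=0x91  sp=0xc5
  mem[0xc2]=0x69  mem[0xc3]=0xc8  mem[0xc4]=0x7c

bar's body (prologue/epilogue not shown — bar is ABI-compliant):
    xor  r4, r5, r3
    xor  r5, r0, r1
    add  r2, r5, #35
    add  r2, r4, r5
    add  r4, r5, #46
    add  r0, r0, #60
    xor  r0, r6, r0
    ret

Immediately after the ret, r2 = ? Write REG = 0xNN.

REG = 0xf0

prologue: push r0 -> mem[0xc4]=0xe6, sp=0xc4
prologue: push r4 -> mem[0xc3]=0xb5, sp=0xc3
body[0] xor  r4, r5, r3 -> r4=0x2e
body[1] xor  r5, r0, r1 -> r5=0xc2
body[2] add  r2, r5, #35 -> r2=0xe5
body[3] add  r2, r4, r5 -> r2=0xf0
body[4] add  r4, r5, #46 -> r4=0xf0
body[5] add  r0, r0, #60 -> r0=0x22
body[6] xor  r0, r6, r0 -> r0=0xb3
epilogue: pop r4=0xb5, sp=0xc4
epilogue: pop r0=0xe6, sp=0xc5
r2 is caller-saved -> body value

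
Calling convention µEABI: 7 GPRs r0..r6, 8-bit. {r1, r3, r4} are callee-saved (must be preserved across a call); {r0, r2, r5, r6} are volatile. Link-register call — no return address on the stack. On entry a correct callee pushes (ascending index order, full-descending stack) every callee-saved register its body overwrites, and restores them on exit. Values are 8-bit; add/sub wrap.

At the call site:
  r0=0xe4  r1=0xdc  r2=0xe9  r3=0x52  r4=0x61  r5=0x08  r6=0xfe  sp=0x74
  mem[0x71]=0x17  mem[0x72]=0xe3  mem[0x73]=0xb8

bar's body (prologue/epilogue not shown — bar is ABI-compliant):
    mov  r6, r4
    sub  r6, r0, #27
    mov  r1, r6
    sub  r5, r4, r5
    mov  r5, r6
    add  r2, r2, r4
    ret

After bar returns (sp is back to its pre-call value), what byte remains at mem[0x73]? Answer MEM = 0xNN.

MEM = 0xdc

prologue: push r1 → mem[0x73]=0xdc, sp=0x73
body[0] mov  r6, r4 → r6=0x61
body[1] sub  r6, r0, #27 → r6=0xc9
body[2] mov  r1, r6 → r1=0xc9
body[3] sub  r5, r4, r5 → r5=0x59
body[4] mov  r5, r6 → r5=0xc9
body[5] add  r2, r2, r4 → r2=0x4a
epilogue: pop r1=0xdc, sp=0x74
prologue pushed ['r1'] at ['0x73']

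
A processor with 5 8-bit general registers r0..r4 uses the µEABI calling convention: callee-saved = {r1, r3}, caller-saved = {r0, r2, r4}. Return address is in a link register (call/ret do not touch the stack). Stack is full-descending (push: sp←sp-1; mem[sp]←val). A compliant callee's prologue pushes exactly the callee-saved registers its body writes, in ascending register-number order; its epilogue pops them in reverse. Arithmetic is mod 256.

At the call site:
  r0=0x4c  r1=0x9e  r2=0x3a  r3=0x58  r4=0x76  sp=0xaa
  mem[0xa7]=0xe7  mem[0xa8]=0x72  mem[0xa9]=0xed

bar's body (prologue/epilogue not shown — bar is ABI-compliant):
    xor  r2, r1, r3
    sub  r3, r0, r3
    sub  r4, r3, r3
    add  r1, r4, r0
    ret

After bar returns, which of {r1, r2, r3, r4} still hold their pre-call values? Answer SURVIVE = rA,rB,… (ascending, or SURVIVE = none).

prologue: push r1 → mem[0xa9]=0x9e, sp=0xa9
prologue: push r3 → mem[0xa8]=0x58, sp=0xa8
body[0] xor  r2, r1, r3 → r2=0xc6
body[1] sub  r3, r0, r3 → r3=0xf4
body[2] sub  r4, r3, r3 → r4=0x00
body[3] add  r1, r4, r0 → r1=0x4c
epilogue: pop r3=0x58, sp=0xa9
epilogue: pop r1=0x9e, sp=0xaa
r1: callee-saved, written=True
r2: caller-saved, written=True
r3: callee-saved, written=True
r4: caller-saved, written=True

SURVIVE = r1,r3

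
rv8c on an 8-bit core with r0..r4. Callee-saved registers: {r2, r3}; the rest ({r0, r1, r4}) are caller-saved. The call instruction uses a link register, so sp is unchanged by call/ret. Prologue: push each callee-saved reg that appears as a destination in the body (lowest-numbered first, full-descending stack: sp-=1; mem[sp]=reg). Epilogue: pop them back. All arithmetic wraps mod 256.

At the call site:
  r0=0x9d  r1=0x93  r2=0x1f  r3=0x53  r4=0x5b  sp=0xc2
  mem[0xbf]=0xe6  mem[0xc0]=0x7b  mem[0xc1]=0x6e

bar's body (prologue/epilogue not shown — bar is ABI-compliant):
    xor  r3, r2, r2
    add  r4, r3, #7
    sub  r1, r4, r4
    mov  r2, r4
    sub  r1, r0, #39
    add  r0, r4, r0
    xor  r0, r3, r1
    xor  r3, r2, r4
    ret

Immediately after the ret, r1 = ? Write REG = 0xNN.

prologue: push r2 -> mem[0xc1]=0x1f, sp=0xc1
prologue: push r3 -> mem[0xc0]=0x53, sp=0xc0
body[0] xor  r3, r2, r2 -> r3=0x00
body[1] add  r4, r3, #7 -> r4=0x07
body[2] sub  r1, r4, r4 -> r1=0x00
body[3] mov  r2, r4 -> r2=0x07
body[4] sub  r1, r0, #39 -> r1=0x76
body[5] add  r0, r4, r0 -> r0=0xa4
body[6] xor  r0, r3, r1 -> r0=0x76
body[7] xor  r3, r2, r4 -> r3=0x00
epilogue: pop r3=0x53, sp=0xc1
epilogue: pop r2=0x1f, sp=0xc2
r1 is caller-saved -> body value

REG = 0x76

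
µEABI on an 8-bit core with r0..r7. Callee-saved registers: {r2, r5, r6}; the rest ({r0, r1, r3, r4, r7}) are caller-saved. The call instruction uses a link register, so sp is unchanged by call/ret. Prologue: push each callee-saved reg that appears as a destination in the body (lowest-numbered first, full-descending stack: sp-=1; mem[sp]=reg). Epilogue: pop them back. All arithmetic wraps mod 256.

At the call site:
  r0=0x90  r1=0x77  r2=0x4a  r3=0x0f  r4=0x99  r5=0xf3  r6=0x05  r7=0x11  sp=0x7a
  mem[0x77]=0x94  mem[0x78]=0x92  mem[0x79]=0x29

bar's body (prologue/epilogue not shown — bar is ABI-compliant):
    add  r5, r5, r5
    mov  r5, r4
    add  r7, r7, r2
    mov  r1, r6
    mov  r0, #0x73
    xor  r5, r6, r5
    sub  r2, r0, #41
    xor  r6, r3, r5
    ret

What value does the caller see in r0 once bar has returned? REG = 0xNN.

prologue: push r2 → mem[0x79]=0x4a, sp=0x79
prologue: push r5 → mem[0x78]=0xf3, sp=0x78
prologue: push r6 → mem[0x77]=0x05, sp=0x77
body[0] add  r5, r5, r5 → r5=0xe6
body[1] mov  r5, r4 → r5=0x99
body[2] add  r7, r7, r2 → r7=0x5b
body[3] mov  r1, r6 → r1=0x05
body[4] mov  r0, #0x73 → r0=0x73
body[5] xor  r5, r6, r5 → r5=0x9c
body[6] sub  r2, r0, #41 → r2=0x4a
body[7] xor  r6, r3, r5 → r6=0x93
epilogue: pop r6=0x05, sp=0x78
epilogue: pop r5=0xf3, sp=0x79
epilogue: pop r2=0x4a, sp=0x7a
r0 is caller-saved → body value

REG = 0x73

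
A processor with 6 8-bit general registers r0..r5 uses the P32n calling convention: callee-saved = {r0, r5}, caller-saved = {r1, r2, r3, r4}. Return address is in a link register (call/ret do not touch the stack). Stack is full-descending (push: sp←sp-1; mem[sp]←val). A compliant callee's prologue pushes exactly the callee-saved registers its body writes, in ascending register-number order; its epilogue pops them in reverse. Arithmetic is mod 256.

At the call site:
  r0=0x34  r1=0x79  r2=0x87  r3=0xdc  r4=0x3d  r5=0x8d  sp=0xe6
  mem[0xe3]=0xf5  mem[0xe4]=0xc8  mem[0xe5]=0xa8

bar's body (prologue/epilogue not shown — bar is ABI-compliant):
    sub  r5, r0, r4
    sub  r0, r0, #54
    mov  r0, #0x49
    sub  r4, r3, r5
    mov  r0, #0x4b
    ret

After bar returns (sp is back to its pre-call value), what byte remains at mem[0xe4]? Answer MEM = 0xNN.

prologue: push r0 -> mem[0xe5]=0x34, sp=0xe5
prologue: push r5 -> mem[0xe4]=0x8d, sp=0xe4
body[0] sub  r5, r0, r4 -> r5=0xf7
body[1] sub  r0, r0, #54 -> r0=0xfe
body[2] mov  r0, #0x49 -> r0=0x49
body[3] sub  r4, r3, r5 -> r4=0xe5
body[4] mov  r0, #0x4b -> r0=0x4b
epilogue: pop r5=0x8d, sp=0xe5
epilogue: pop r0=0x34, sp=0xe6
prologue pushed ['r0', 'r5'] at ['0xe5', '0xe4']

MEM = 0x8d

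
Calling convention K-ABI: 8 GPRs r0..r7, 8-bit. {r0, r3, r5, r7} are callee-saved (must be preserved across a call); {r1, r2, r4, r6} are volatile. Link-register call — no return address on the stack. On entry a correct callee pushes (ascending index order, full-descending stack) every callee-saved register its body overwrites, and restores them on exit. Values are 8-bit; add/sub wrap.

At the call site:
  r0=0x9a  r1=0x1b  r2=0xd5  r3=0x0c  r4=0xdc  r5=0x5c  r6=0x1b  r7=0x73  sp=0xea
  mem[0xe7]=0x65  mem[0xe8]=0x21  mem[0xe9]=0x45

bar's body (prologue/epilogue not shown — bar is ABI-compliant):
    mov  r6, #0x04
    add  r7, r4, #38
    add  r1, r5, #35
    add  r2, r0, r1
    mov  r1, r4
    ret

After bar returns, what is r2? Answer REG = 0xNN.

REG = 0x19

prologue: push r7 -> mem[0xe9]=0x73, sp=0xe9
body[0] mov  r6, #0x04 -> r6=0x04
body[1] add  r7, r4, #38 -> r7=0x02
body[2] add  r1, r5, #35 -> r1=0x7f
body[3] add  r2, r0, r1 -> r2=0x19
body[4] mov  r1, r4 -> r1=0xdc
epilogue: pop r7=0x73, sp=0xea
r2 is caller-saved -> body value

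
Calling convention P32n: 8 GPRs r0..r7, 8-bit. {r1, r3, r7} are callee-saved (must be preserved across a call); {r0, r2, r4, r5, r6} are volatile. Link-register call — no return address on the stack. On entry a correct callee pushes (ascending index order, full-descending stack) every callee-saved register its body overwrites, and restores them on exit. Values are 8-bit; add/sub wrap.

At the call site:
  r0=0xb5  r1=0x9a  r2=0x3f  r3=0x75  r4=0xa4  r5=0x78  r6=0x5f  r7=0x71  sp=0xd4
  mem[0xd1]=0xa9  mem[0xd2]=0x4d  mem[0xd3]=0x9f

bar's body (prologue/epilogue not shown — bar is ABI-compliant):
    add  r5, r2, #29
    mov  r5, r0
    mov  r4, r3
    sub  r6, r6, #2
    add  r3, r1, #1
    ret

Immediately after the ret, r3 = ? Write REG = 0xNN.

REG = 0x75

prologue: push r3 -> mem[0xd3]=0x75, sp=0xd3
body[0] add  r5, r2, #29 -> r5=0x5c
body[1] mov  r5, r0 -> r5=0xb5
body[2] mov  r4, r3 -> r4=0x75
body[3] sub  r6, r6, #2 -> r6=0x5d
body[4] add  r3, r1, #1 -> r3=0x9b
epilogue: pop r3=0x75, sp=0xd4
r3 is callee-saved -> restored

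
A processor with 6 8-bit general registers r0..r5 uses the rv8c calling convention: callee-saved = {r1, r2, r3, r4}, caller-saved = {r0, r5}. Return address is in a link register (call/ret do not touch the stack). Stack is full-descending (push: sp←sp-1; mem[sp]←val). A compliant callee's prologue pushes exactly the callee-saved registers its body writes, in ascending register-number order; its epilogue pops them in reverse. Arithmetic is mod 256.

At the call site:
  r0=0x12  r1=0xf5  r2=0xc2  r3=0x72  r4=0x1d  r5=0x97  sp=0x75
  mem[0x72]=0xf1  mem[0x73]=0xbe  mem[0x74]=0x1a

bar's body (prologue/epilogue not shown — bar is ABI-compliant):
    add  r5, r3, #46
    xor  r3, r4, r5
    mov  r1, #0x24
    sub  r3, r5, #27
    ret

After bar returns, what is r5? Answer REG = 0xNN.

prologue: push r1 → mem[0x74]=0xf5, sp=0x74
prologue: push r3 → mem[0x73]=0x72, sp=0x73
body[0] add  r5, r3, #46 → r5=0xa0
body[1] xor  r3, r4, r5 → r3=0xbd
body[2] mov  r1, #0x24 → r1=0x24
body[3] sub  r3, r5, #27 → r3=0x85
epilogue: pop r3=0x72, sp=0x74
epilogue: pop r1=0xf5, sp=0x75
r5 is caller-saved → body value

REG = 0xa0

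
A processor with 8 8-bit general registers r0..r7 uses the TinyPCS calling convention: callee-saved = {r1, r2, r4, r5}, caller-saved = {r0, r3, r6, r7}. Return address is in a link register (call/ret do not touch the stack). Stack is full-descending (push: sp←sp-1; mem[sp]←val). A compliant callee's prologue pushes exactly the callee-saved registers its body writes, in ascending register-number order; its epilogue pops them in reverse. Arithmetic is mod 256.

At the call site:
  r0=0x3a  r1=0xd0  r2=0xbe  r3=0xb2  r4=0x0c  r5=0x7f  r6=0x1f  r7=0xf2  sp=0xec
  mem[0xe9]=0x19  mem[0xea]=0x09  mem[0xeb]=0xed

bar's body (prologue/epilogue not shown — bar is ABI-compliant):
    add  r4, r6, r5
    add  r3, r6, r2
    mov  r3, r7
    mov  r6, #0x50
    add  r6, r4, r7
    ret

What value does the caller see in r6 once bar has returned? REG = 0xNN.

prologue: push r4 → mem[0xeb]=0x0c, sp=0xeb
body[0] add  r4, r6, r5 → r4=0x9e
body[1] add  r3, r6, r2 → r3=0xdd
body[2] mov  r3, r7 → r3=0xf2
body[3] mov  r6, #0x50 → r6=0x50
body[4] add  r6, r4, r7 → r6=0x90
epilogue: pop r4=0x0c, sp=0xec
r6 is caller-saved → body value

REG = 0x90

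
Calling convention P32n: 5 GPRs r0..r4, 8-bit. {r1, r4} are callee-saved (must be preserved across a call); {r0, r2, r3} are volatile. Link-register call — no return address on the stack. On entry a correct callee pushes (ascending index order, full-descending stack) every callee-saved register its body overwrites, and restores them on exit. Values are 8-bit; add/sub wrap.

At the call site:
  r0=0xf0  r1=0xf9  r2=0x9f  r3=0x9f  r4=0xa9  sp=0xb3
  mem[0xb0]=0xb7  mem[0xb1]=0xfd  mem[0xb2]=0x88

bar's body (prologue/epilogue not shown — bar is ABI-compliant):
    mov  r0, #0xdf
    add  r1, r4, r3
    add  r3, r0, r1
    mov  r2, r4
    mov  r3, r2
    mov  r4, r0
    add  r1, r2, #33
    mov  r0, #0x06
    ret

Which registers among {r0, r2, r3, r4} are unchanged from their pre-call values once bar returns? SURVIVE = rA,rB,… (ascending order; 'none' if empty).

prologue: push r1 → mem[0xb2]=0xf9, sp=0xb2
prologue: push r4 → mem[0xb1]=0xa9, sp=0xb1
body[0] mov  r0, #0xdf → r0=0xdf
body[1] add  r1, r4, r3 → r1=0x48
body[2] add  r3, r0, r1 → r3=0x27
body[3] mov  r2, r4 → r2=0xa9
body[4] mov  r3, r2 → r3=0xa9
body[5] mov  r4, r0 → r4=0xdf
body[6] add  r1, r2, #33 → r1=0xca
body[7] mov  r0, #0x06 → r0=0x06
epilogue: pop r4=0xa9, sp=0xb2
epilogue: pop r1=0xf9, sp=0xb3
r0: caller-saved, written=True
r2: caller-saved, written=True
r3: caller-saved, written=True
r4: callee-saved, written=True

SURVIVE = r4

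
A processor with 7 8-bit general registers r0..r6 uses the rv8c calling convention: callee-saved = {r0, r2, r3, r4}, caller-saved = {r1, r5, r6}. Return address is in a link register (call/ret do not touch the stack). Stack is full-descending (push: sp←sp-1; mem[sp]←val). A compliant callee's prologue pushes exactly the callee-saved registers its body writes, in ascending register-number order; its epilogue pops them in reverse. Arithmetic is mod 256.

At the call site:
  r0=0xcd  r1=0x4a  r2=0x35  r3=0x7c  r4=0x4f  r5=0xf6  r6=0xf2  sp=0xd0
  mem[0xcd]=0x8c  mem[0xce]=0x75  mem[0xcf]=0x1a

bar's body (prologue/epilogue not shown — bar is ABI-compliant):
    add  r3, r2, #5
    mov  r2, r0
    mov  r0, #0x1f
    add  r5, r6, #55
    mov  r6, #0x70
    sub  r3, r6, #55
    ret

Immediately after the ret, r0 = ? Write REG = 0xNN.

prologue: push r0 -> mem[0xcf]=0xcd, sp=0xcf
prologue: push r2 -> mem[0xce]=0x35, sp=0xce
prologue: push r3 -> mem[0xcd]=0x7c, sp=0xcd
body[0] add  r3, r2, #5 -> r3=0x3a
body[1] mov  r2, r0 -> r2=0xcd
body[2] mov  r0, #0x1f -> r0=0x1f
body[3] add  r5, r6, #55 -> r5=0x29
body[4] mov  r6, #0x70 -> r6=0x70
body[5] sub  r3, r6, #55 -> r3=0x39
epilogue: pop r3=0x7c, sp=0xce
epilogue: pop r2=0x35, sp=0xcf
epilogue: pop r0=0xcd, sp=0xd0
r0 is callee-saved -> restored

REG = 0xcd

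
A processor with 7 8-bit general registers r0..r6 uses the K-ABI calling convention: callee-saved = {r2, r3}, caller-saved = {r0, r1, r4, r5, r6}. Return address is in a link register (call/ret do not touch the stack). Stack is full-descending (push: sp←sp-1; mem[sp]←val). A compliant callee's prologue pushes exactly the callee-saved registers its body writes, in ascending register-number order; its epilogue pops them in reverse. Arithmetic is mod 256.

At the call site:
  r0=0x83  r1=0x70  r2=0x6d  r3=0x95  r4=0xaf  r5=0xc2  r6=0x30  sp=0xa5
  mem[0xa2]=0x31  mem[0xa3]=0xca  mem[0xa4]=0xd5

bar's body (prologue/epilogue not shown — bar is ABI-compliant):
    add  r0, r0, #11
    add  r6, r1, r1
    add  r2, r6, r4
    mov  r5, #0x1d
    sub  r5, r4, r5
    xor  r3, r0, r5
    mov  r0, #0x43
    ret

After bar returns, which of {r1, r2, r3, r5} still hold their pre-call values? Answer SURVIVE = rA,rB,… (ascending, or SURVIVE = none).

SURVIVE = r1,r2,r3

prologue: push r2 -> mem[0xa4]=0x6d, sp=0xa4
prologue: push r3 -> mem[0xa3]=0x95, sp=0xa3
body[0] add  r0, r0, #11 -> r0=0x8e
body[1] add  r6, r1, r1 -> r6=0xe0
body[2] add  r2, r6, r4 -> r2=0x8f
body[3] mov  r5, #0x1d -> r5=0x1d
body[4] sub  r5, r4, r5 -> r5=0x92
body[5] xor  r3, r0, r5 -> r3=0x1c
body[6] mov  r0, #0x43 -> r0=0x43
epilogue: pop r3=0x95, sp=0xa4
epilogue: pop r2=0x6d, sp=0xa5
r1: caller-saved, written=False
r2: callee-saved, written=True
r3: callee-saved, written=True
r5: caller-saved, written=True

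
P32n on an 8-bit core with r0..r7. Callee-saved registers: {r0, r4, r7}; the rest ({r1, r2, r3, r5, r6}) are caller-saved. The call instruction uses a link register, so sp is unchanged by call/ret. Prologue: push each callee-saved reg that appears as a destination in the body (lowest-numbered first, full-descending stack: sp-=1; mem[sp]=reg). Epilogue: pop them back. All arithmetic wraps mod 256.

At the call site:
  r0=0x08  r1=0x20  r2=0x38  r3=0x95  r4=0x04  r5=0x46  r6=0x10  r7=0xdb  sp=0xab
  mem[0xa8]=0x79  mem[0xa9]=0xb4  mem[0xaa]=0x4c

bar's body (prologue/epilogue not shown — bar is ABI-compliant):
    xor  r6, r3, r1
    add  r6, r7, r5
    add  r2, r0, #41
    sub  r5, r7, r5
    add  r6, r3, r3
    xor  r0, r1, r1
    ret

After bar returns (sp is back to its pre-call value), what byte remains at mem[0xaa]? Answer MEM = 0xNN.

prologue: push r0 → mem[0xaa]=0x08, sp=0xaa
body[0] xor  r6, r3, r1 → r6=0xb5
body[1] add  r6, r7, r5 → r6=0x21
body[2] add  r2, r0, #41 → r2=0x31
body[3] sub  r5, r7, r5 → r5=0x95
body[4] add  r6, r3, r3 → r6=0x2a
body[5] xor  r0, r1, r1 → r0=0x00
epilogue: pop r0=0x08, sp=0xab
prologue pushed ['r0'] at ['0xaa']

MEM = 0x08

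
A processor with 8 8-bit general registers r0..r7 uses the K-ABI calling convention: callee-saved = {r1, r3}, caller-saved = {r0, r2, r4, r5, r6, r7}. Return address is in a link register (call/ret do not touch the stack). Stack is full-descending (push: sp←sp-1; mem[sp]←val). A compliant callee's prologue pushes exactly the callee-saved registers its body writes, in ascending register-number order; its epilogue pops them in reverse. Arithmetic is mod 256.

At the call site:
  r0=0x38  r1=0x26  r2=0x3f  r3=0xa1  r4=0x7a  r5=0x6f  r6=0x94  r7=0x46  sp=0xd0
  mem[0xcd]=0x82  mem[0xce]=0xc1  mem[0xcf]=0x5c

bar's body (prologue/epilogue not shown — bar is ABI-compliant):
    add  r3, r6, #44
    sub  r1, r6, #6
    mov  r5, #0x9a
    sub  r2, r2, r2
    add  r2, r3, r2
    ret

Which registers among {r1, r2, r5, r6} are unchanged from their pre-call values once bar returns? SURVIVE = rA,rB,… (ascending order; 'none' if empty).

SURVIVE = r1,r6

prologue: push r1 -> mem[0xcf]=0x26, sp=0xcf
prologue: push r3 -> mem[0xce]=0xa1, sp=0xce
body[0] add  r3, r6, #44 -> r3=0xc0
body[1] sub  r1, r6, #6 -> r1=0x8e
body[2] mov  r5, #0x9a -> r5=0x9a
body[3] sub  r2, r2, r2 -> r2=0x00
body[4] add  r2, r3, r2 -> r2=0xc0
epilogue: pop r3=0xa1, sp=0xcf
epilogue: pop r1=0x26, sp=0xd0
r1: callee-saved, written=True
r2: caller-saved, written=True
r5: caller-saved, written=True
r6: caller-saved, written=False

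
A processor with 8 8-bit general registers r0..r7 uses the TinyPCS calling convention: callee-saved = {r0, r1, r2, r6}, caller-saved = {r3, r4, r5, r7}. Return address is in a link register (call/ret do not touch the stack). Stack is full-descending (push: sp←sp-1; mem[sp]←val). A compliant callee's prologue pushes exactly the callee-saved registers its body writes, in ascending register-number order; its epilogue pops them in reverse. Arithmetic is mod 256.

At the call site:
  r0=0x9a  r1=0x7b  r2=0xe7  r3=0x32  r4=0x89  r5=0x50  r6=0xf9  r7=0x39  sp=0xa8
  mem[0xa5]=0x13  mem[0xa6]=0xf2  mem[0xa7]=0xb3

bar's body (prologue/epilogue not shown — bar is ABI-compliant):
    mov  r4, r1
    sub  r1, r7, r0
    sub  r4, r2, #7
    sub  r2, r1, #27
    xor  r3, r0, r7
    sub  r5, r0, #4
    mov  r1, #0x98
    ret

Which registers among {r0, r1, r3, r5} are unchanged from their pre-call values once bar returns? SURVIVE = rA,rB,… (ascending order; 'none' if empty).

SURVIVE = r0,r1

prologue: push r1 -> mem[0xa7]=0x7b, sp=0xa7
prologue: push r2 -> mem[0xa6]=0xe7, sp=0xa6
body[0] mov  r4, r1 -> r4=0x7b
body[1] sub  r1, r7, r0 -> r1=0x9f
body[2] sub  r4, r2, #7 -> r4=0xe0
body[3] sub  r2, r1, #27 -> r2=0x84
body[4] xor  r3, r0, r7 -> r3=0xa3
body[5] sub  r5, r0, #4 -> r5=0x96
body[6] mov  r1, #0x98 -> r1=0x98
epilogue: pop r2=0xe7, sp=0xa7
epilogue: pop r1=0x7b, sp=0xa8
r0: callee-saved, written=False
r1: callee-saved, written=True
r3: caller-saved, written=True
r5: caller-saved, written=True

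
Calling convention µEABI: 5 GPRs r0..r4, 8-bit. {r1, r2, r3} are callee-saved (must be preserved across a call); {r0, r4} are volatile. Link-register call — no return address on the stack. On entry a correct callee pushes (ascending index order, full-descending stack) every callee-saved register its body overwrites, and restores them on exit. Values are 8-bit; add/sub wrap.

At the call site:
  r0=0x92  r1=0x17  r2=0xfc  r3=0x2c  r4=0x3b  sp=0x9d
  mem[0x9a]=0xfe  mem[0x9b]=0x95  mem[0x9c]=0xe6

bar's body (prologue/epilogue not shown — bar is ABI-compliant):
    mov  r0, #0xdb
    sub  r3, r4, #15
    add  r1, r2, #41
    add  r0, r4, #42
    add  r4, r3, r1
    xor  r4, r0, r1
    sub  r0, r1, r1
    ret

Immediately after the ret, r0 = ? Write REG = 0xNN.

REG = 0x00

prologue: push r1 -> mem[0x9c]=0x17, sp=0x9c
prologue: push r3 -> mem[0x9b]=0x2c, sp=0x9b
body[0] mov  r0, #0xdb -> r0=0xdb
body[1] sub  r3, r4, #15 -> r3=0x2c
body[2] add  r1, r2, #41 -> r1=0x25
body[3] add  r0, r4, #42 -> r0=0x65
body[4] add  r4, r3, r1 -> r4=0x51
body[5] xor  r4, r0, r1 -> r4=0x40
body[6] sub  r0, r1, r1 -> r0=0x00
epilogue: pop r3=0x2c, sp=0x9c
epilogue: pop r1=0x17, sp=0x9d
r0 is caller-saved -> body value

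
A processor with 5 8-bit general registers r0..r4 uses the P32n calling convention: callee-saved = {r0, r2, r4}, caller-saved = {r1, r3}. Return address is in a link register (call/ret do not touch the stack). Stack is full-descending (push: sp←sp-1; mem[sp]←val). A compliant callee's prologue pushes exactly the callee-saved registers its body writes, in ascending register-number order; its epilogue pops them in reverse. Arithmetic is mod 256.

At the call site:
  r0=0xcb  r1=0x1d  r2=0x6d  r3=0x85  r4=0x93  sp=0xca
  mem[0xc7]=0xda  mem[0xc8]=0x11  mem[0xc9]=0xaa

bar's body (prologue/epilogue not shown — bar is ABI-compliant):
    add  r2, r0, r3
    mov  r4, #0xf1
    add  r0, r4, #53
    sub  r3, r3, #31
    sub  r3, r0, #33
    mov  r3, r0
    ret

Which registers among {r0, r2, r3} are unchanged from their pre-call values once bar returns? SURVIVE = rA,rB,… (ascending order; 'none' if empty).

SURVIVE = r0,r2

prologue: push r0 -> mem[0xc9]=0xcb, sp=0xc9
prologue: push r2 -> mem[0xc8]=0x6d, sp=0xc8
prologue: push r4 -> mem[0xc7]=0x93, sp=0xc7
body[0] add  r2, r0, r3 -> r2=0x50
body[1] mov  r4, #0xf1 -> r4=0xf1
body[2] add  r0, r4, #53 -> r0=0x26
body[3] sub  r3, r3, #31 -> r3=0x66
body[4] sub  r3, r0, #33 -> r3=0x05
body[5] mov  r3, r0 -> r3=0x26
epilogue: pop r4=0x93, sp=0xc8
epilogue: pop r2=0x6d, sp=0xc9
epilogue: pop r0=0xcb, sp=0xca
r0: callee-saved, written=True
r2: callee-saved, written=True
r3: caller-saved, written=True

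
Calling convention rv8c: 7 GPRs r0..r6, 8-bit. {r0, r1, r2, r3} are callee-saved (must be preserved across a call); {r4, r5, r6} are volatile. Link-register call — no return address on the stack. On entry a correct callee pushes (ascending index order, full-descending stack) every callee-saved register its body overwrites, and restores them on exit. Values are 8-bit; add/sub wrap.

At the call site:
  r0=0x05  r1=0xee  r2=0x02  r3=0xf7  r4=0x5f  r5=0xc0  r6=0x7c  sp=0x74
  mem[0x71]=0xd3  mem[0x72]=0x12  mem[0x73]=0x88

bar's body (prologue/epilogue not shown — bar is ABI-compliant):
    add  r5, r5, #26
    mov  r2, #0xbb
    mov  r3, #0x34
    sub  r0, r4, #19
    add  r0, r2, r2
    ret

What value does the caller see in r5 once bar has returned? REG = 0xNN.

REG = 0xda

prologue: push r0 → mem[0x73]=0x05, sp=0x73
prologue: push r2 → mem[0x72]=0x02, sp=0x72
prologue: push r3 → mem[0x71]=0xf7, sp=0x71
body[0] add  r5, r5, #26 → r5=0xda
body[1] mov  r2, #0xbb → r2=0xbb
body[2] mov  r3, #0x34 → r3=0x34
body[3] sub  r0, r4, #19 → r0=0x4c
body[4] add  r0, r2, r2 → r0=0x76
epilogue: pop r3=0xf7, sp=0x72
epilogue: pop r2=0x02, sp=0x73
epilogue: pop r0=0x05, sp=0x74
r5 is caller-saved → body value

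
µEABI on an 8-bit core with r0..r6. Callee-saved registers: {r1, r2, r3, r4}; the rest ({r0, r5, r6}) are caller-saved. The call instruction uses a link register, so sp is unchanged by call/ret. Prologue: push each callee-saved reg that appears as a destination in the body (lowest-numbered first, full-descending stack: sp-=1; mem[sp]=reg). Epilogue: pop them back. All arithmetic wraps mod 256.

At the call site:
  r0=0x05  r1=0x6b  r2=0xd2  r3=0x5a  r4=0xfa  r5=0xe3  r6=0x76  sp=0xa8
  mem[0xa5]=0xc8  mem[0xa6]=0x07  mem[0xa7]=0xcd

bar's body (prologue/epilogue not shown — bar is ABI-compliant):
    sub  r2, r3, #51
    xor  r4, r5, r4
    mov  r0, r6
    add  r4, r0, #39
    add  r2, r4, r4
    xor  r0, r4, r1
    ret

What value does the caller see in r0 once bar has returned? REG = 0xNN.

prologue: push r2 -> mem[0xa7]=0xd2, sp=0xa7
prologue: push r4 -> mem[0xa6]=0xfa, sp=0xa6
body[0] sub  r2, r3, #51 -> r2=0x27
body[1] xor  r4, r5, r4 -> r4=0x19
body[2] mov  r0, r6 -> r0=0x76
body[3] add  r4, r0, #39 -> r4=0x9d
body[4] add  r2, r4, r4 -> r2=0x3a
body[5] xor  r0, r4, r1 -> r0=0xf6
epilogue: pop r4=0xfa, sp=0xa7
epilogue: pop r2=0xd2, sp=0xa8
r0 is caller-saved -> body value

REG = 0xf6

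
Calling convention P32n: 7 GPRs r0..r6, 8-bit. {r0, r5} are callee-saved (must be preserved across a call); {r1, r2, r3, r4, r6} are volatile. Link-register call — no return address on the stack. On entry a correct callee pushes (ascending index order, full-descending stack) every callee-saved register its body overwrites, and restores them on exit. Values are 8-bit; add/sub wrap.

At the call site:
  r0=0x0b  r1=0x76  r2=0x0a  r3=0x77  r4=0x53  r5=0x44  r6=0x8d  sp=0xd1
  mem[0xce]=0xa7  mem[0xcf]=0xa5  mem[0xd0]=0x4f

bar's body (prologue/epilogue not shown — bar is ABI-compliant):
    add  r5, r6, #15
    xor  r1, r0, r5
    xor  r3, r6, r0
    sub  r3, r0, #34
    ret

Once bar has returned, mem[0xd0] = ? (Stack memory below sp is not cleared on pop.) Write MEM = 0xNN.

MEM = 0x44

prologue: push r5 -> mem[0xd0]=0x44, sp=0xd0
body[0] add  r5, r6, #15 -> r5=0x9c
body[1] xor  r1, r0, r5 -> r1=0x97
body[2] xor  r3, r6, r0 -> r3=0x86
body[3] sub  r3, r0, #34 -> r3=0xe9
epilogue: pop r5=0x44, sp=0xd1
prologue pushed ['r5'] at ['0xd0']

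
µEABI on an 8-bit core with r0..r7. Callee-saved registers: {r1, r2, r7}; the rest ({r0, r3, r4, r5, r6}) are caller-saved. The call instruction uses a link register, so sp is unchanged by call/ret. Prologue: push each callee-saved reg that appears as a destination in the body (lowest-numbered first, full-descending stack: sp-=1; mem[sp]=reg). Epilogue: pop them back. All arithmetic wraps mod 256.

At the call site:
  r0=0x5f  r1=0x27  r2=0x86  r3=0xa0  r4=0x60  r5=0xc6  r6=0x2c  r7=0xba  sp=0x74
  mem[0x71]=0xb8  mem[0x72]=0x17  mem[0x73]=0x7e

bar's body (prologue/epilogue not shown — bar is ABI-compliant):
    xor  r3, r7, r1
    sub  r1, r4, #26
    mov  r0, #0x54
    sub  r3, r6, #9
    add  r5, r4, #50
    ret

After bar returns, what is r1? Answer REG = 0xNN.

prologue: push r1 -> mem[0x73]=0x27, sp=0x73
body[0] xor  r3, r7, r1 -> r3=0x9d
body[1] sub  r1, r4, #26 -> r1=0x46
body[2] mov  r0, #0x54 -> r0=0x54
body[3] sub  r3, r6, #9 -> r3=0x23
body[4] add  r5, r4, #50 -> r5=0x92
epilogue: pop r1=0x27, sp=0x74
r1 is callee-saved -> restored

REG = 0x27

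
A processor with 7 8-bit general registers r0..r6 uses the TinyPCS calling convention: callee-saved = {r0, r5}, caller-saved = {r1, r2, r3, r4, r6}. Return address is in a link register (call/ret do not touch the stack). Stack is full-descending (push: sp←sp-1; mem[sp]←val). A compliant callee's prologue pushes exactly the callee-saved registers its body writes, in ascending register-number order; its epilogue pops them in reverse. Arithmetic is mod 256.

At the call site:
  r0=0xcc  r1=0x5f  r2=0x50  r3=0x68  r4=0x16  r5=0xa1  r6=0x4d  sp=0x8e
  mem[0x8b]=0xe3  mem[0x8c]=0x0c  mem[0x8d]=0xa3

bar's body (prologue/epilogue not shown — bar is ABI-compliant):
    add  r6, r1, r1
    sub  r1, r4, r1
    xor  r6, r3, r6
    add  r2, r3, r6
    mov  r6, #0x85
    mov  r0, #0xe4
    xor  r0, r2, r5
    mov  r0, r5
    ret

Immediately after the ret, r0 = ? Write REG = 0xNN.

prologue: push r0 -> mem[0x8d]=0xcc, sp=0x8d
body[0] add  r6, r1, r1 -> r6=0xbe
body[1] sub  r1, r4, r1 -> r1=0xb7
body[2] xor  r6, r3, r6 -> r6=0xd6
body[3] add  r2, r3, r6 -> r2=0x3e
body[4] mov  r6, #0x85 -> r6=0x85
body[5] mov  r0, #0xe4 -> r0=0xe4
body[6] xor  r0, r2, r5 -> r0=0x9f
body[7] mov  r0, r5 -> r0=0xa1
epilogue: pop r0=0xcc, sp=0x8e
r0 is callee-saved -> restored

REG = 0xcc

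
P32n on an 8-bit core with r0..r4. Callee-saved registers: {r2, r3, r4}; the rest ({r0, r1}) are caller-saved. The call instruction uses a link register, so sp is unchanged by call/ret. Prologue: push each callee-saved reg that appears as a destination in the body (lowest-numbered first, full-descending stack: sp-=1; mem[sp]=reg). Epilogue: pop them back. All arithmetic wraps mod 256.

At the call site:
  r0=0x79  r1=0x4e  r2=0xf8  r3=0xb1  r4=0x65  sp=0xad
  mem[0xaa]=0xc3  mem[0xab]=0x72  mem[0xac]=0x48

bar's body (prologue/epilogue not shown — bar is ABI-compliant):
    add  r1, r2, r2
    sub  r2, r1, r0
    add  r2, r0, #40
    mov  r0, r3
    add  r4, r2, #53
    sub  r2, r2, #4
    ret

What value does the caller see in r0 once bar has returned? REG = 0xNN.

prologue: push r2 → mem[0xac]=0xf8, sp=0xac
prologue: push r4 → mem[0xab]=0x65, sp=0xab
body[0] add  r1, r2, r2 → r1=0xf0
body[1] sub  r2, r1, r0 → r2=0x77
body[2] add  r2, r0, #40 → r2=0xa1
body[3] mov  r0, r3 → r0=0xb1
body[4] add  r4, r2, #53 → r4=0xd6
body[5] sub  r2, r2, #4 → r2=0x9d
epilogue: pop r4=0x65, sp=0xac
epilogue: pop r2=0xf8, sp=0xad
r0 is caller-saved → body value

REG = 0xb1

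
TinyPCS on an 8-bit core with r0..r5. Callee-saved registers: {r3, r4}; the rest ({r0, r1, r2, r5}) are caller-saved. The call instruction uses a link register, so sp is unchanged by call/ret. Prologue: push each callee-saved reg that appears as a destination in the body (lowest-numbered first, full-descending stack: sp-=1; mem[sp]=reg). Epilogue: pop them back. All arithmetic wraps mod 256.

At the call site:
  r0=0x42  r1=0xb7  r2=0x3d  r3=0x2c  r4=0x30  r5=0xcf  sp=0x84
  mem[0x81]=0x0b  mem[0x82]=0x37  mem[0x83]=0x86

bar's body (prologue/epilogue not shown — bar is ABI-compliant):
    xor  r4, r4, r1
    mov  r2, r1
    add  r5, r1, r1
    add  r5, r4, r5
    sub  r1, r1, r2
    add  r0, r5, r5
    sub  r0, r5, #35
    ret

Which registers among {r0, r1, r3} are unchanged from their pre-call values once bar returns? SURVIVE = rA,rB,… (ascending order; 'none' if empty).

SURVIVE = r3

prologue: push r4 -> mem[0x83]=0x30, sp=0x83
body[0] xor  r4, r4, r1 -> r4=0x87
body[1] mov  r2, r1 -> r2=0xb7
body[2] add  r5, r1, r1 -> r5=0x6e
body[3] add  r5, r4, r5 -> r5=0xf5
body[4] sub  r1, r1, r2 -> r1=0x00
body[5] add  r0, r5, r5 -> r0=0xea
body[6] sub  r0, r5, #35 -> r0=0xd2
epilogue: pop r4=0x30, sp=0x84
r0: caller-saved, written=True
r1: caller-saved, written=True
r3: callee-saved, written=False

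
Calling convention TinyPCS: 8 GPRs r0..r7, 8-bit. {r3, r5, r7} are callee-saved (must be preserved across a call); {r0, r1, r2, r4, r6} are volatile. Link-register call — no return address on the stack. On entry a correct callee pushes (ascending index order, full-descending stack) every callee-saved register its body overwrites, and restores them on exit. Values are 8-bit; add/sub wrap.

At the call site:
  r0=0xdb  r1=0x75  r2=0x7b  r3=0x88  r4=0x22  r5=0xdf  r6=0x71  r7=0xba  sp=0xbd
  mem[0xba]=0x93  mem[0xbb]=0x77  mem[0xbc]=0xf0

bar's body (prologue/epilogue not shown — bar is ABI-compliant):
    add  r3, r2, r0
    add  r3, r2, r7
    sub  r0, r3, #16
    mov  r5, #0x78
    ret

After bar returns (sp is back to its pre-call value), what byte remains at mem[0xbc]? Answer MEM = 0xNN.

MEM = 0x88

prologue: push r3 -> mem[0xbc]=0x88, sp=0xbc
prologue: push r5 -> mem[0xbb]=0xdf, sp=0xbb
body[0] add  r3, r2, r0 -> r3=0x56
body[1] add  r3, r2, r7 -> r3=0x35
body[2] sub  r0, r3, #16 -> r0=0x25
body[3] mov  r5, #0x78 -> r5=0x78
epilogue: pop r5=0xdf, sp=0xbc
epilogue: pop r3=0x88, sp=0xbd
prologue pushed ['r3', 'r5'] at ['0xbc', '0xbb']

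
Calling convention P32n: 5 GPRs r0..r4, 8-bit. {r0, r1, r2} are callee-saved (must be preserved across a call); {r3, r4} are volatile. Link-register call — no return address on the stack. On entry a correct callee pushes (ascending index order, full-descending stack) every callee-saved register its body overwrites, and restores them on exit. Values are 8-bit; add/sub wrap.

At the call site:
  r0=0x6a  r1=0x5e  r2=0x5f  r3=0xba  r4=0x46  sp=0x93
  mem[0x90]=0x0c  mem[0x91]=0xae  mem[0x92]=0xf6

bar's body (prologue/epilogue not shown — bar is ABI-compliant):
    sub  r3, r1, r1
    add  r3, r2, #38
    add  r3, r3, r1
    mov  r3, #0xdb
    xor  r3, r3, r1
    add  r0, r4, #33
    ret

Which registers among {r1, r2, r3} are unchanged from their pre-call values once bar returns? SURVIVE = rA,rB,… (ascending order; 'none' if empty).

prologue: push r0 → mem[0x92]=0x6a, sp=0x92
body[0] sub  r3, r1, r1 → r3=0x00
body[1] add  r3, r2, #38 → r3=0x85
body[2] add  r3, r3, r1 → r3=0xe3
body[3] mov  r3, #0xdb → r3=0xdb
body[4] xor  r3, r3, r1 → r3=0x85
body[5] add  r0, r4, #33 → r0=0x67
epilogue: pop r0=0x6a, sp=0x93
r1: callee-saved, written=False
r2: callee-saved, written=False
r3: caller-saved, written=True

SURVIVE = r1,r2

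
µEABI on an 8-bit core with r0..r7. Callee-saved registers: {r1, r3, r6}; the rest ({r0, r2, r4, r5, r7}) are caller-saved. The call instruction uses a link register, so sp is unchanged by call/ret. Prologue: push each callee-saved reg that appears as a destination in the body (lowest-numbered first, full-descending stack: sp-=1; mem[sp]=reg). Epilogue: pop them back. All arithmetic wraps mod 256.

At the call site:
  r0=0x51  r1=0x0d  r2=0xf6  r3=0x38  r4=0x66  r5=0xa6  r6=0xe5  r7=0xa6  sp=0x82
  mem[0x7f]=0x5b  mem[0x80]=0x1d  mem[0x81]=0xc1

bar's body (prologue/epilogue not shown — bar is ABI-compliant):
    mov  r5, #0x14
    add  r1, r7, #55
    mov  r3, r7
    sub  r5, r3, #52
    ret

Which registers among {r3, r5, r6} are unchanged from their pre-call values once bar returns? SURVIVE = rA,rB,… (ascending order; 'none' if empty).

SURVIVE = r3,r6

prologue: push r1 → mem[0x81]=0x0d, sp=0x81
prologue: push r3 → mem[0x80]=0x38, sp=0x80
body[0] mov  r5, #0x14 → r5=0x14
body[1] add  r1, r7, #55 → r1=0xdd
body[2] mov  r3, r7 → r3=0xa6
body[3] sub  r5, r3, #52 → r5=0x72
epilogue: pop r3=0x38, sp=0x81
epilogue: pop r1=0x0d, sp=0x82
r3: callee-saved, written=True
r5: caller-saved, written=True
r6: callee-saved, written=False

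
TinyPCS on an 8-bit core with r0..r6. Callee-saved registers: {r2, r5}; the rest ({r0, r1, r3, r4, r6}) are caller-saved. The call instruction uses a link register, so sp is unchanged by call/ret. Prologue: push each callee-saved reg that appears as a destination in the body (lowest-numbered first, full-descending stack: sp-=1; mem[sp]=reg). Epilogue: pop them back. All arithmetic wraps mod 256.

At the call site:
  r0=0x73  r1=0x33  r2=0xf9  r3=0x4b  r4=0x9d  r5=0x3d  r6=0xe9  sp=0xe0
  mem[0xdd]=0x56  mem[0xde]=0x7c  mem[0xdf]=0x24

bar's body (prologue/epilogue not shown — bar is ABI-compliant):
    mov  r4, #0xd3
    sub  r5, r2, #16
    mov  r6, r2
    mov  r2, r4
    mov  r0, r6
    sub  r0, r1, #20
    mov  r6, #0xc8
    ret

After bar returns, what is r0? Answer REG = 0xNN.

prologue: push r2 -> mem[0xdf]=0xf9, sp=0xdf
prologue: push r5 -> mem[0xde]=0x3d, sp=0xde
body[0] mov  r4, #0xd3 -> r4=0xd3
body[1] sub  r5, r2, #16 -> r5=0xe9
body[2] mov  r6, r2 -> r6=0xf9
body[3] mov  r2, r4 -> r2=0xd3
body[4] mov  r0, r6 -> r0=0xf9
body[5] sub  r0, r1, #20 -> r0=0x1f
body[6] mov  r6, #0xc8 -> r6=0xc8
epilogue: pop r5=0x3d, sp=0xdf
epilogue: pop r2=0xf9, sp=0xe0
r0 is caller-saved -> body value

REG = 0x1f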